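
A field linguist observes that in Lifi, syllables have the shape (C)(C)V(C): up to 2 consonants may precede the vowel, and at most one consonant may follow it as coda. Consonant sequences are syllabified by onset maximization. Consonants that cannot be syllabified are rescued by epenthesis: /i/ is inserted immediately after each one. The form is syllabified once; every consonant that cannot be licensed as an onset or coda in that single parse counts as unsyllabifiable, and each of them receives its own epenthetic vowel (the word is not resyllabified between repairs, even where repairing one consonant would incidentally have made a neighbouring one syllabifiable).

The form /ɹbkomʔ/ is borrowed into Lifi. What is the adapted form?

ɹibkomʔi

The consonants /ɹ/, /ʔ/ cannot be parsed into a legal (C)(C)V(C) syllable (at most one coda consonant is licensed; onsets may contain at most 2 consonants).
Inserting the epenthetic vowel yields /ɹ/ → /ɹi/, /ʔ/ → /ʔi/.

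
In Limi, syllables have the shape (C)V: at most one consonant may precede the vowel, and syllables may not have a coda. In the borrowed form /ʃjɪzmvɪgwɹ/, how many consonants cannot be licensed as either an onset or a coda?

6

Under (C)V, the unsyllabifiable consonants are /ʃ/, /z/, /m/, /g/, /w/, /ɹ/ (no codas are permitted; onsets are limited to one consonant).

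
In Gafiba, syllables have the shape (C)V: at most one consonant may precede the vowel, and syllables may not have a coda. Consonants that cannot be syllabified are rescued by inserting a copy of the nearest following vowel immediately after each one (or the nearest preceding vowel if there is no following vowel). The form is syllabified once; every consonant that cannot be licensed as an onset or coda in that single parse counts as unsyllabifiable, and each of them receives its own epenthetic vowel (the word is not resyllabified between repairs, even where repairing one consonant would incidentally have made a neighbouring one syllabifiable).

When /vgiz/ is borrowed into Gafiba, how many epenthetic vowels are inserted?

2

The unsyllabifiable consonants are /v/, /z/; each receives one epenthetic vowel.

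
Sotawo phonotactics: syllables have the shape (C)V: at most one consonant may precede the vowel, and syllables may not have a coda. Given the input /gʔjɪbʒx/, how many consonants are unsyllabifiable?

Syllabifying with onset maximization leaves /g/, /ʔ/, /b/, /ʒ/, /x/ stranded (no codas are permitted; onsets are limited to one consonant).

5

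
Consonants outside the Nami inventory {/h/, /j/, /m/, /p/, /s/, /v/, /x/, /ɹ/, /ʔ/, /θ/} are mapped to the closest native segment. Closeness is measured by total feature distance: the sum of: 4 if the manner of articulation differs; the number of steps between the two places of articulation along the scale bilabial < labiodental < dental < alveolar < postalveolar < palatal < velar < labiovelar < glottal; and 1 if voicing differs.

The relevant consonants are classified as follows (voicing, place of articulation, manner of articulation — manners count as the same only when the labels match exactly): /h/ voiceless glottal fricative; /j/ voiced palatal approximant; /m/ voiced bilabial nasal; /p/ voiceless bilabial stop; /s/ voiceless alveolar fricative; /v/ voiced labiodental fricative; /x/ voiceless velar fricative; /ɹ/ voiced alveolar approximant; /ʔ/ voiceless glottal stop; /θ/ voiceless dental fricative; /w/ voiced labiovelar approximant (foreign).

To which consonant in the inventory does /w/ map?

/j/ is closest: same manner (approximant), place distance 2 (labiovelar→palatal), same voicing; total 2. Next closest is /ɹ/ at distance 4.

j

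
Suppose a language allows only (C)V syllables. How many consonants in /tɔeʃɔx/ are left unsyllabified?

1

Syllabifying with onset maximization leaves /x/ stranded (no codas are permitted; onsets are limited to one consonant).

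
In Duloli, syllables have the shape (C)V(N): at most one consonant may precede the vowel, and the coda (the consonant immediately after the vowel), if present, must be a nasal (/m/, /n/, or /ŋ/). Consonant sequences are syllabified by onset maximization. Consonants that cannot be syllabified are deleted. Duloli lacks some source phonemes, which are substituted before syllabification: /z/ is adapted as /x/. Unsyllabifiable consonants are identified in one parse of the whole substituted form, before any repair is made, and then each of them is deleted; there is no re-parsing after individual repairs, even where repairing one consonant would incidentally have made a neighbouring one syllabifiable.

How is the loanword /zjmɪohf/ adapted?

mɪo

Substitution: /z/ → /x/, giving /xjmɪohf/.
The consonants /x/, /j/, /h/, /f/ cannot be parsed into a legal (C)V(N) syllable (only a nasal (/m/, /n/, or /ŋ/) is licensed in coda position; onsets are limited to one consonant).
Deletion applies to /x/, /j/, /h/, /f/.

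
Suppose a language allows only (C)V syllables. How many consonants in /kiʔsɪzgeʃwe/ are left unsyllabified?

3

The consonants /ʔ/, /z/, /ʃ/ cannot be parsed into a legal (C)V syllable (no codas are permitted; onsets are limited to one consonant).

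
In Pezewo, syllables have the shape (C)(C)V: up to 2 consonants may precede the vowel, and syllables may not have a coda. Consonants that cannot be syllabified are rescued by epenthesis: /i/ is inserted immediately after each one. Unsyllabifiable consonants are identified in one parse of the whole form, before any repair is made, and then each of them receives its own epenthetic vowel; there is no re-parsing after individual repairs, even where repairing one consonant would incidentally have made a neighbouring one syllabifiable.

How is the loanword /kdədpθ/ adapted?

kdədipiθi

Syllabifying with onset maximization leaves /d/, /p/, /θ/ stranded (no codas are permitted; onsets may contain at most 2 consonants).
Each unlicensed consonant becomes the onset of a new syllable: /d/ → /di/, /p/ → /pi/, /θ/ → /θi/.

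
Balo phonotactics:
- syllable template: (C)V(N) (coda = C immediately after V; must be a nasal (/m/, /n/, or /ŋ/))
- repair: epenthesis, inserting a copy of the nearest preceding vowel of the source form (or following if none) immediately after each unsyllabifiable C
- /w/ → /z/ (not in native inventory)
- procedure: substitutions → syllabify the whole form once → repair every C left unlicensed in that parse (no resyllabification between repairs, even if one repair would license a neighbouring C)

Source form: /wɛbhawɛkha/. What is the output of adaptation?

zɛbɛhazɛkɛha

Substitution: /w/ → /z/, giving /zɛbhazɛkha/.
Syllabifying with onset maximization leaves /b/, /k/ stranded (only a nasal (/m/, /n/, or /ŋ/) is licensed in coda position; onsets are limited to one consonant).
Inserting the epenthetic vowel yields /b/ → /bɛ/, /k/ → /kɛ/.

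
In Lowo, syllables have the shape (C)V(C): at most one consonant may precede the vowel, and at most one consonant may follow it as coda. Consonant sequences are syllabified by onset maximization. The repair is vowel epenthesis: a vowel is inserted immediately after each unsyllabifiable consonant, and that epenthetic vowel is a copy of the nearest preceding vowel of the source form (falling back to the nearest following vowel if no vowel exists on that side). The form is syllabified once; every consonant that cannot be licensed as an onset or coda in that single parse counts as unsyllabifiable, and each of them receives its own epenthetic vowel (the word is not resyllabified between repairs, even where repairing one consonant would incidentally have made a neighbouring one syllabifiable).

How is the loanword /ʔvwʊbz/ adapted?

The consonants /ʔ/, /v/, /z/ cannot be parsed into a legal (C)V(C) syllable (at most one coda consonant is licensed; onsets are limited to one consonant).
Epenthesis after each stranded consonant: /ʔ/ → /ʔʊ/, /v/ → /vʊ/, /z/ → /zʊ/.

ʔʊvʊwʊbzʊ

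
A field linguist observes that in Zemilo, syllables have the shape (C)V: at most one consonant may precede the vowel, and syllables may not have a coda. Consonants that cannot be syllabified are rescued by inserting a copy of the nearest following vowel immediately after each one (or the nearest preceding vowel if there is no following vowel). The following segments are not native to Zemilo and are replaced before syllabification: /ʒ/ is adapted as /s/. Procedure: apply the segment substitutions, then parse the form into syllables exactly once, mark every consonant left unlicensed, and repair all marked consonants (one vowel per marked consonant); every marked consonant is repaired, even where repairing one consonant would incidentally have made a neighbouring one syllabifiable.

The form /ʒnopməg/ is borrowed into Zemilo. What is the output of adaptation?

sonopəməgə

Substitution: /ʒ/ → /s/, giving /snopməg/.
The consonants /s/, /p/, /g/ cannot be parsed into a legal (C)V syllable (no codas are permitted; onsets are limited to one consonant).
Epenthesis after each stranded consonant: /s/ → /so/, /p/ → /pə/, /g/ → /gə/.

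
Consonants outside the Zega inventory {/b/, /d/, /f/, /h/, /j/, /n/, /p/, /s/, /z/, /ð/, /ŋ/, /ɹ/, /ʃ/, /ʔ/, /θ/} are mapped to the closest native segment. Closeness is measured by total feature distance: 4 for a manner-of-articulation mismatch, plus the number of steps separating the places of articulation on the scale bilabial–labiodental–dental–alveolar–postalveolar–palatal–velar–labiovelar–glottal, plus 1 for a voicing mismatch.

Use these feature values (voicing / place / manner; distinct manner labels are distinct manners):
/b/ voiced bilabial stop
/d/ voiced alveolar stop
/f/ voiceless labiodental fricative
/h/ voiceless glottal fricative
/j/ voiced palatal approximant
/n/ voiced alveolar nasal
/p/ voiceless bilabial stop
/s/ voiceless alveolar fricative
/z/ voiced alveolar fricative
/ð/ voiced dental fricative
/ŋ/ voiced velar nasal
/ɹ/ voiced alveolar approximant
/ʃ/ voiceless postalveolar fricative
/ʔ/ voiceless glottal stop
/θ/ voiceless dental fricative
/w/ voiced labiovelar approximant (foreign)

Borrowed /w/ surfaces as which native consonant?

/j/ is closest: same manner (approximant), place distance 2 (labiovelar→palatal), same voicing; total 2. Next closest is /ɹ/ at distance 4.

j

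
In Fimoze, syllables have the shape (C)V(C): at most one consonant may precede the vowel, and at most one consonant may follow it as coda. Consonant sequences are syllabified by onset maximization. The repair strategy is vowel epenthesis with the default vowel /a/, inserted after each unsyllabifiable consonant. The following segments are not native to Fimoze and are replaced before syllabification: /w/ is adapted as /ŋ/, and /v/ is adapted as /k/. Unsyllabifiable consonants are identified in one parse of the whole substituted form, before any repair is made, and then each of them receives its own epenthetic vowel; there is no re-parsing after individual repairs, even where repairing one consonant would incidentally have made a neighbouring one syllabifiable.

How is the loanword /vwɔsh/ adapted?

kaŋɔsha

Substitution: /v/ → /k/, /w/ → /ŋ/, giving /kŋɔsh/.
The consonants /k/, /h/ cannot be parsed into a legal (C)V(C) syllable (at most one coda consonant is licensed; onsets are limited to one consonant).
Epenthesis after each stranded consonant: /k/ → /ka/, /h/ → /ha/.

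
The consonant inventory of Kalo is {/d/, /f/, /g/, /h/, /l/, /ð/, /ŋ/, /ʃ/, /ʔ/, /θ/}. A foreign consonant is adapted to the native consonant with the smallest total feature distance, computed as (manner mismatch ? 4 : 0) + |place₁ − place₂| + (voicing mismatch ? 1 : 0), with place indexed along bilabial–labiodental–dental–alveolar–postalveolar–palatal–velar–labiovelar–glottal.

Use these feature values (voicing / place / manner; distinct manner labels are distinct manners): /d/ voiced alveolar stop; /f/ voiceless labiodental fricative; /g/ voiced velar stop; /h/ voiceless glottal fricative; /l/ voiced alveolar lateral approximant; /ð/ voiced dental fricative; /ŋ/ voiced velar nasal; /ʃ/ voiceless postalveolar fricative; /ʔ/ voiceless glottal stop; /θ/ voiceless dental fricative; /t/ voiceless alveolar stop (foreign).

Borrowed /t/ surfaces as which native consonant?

/d/ is closest: same manner (stop), place distance 0 (alveolar→alveolar), voicing differs (+1); total 1. Next closest is /g/ at distance 4.

d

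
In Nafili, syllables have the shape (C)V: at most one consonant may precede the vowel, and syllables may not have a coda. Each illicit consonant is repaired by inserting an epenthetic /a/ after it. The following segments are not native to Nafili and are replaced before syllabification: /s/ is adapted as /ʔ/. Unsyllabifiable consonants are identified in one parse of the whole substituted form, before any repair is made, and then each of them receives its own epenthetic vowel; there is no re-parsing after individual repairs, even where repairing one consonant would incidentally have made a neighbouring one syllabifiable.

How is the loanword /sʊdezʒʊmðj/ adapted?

ʔʊdezaʒʊmaðaja

Substitution: /s/ → /ʔ/, giving /ʔʊdezʒʊmðj/.
Under (C)V, the unsyllabifiable consonants are /z/, /m/, /ð/, /j/ (no codas are permitted; onsets are limited to one consonant).
Epenthesis after each stranded consonant: /z/ → /za/, /m/ → /ma/, /ð/ → /ða/, /j/ → /ja/.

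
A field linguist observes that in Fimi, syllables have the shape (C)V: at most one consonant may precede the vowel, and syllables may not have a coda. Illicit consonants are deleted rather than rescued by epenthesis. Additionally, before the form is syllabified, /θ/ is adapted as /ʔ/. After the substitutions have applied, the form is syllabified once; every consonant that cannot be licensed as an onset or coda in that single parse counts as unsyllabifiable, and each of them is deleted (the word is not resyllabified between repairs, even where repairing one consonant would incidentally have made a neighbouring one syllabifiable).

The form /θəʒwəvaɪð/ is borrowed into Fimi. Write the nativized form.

ʔəwəvaɪ

Substitution: /θ/ → /ʔ/, giving /ʔəʒwəvaɪð/.
Syllabifying with onset maximization leaves /ʒ/, /ð/ stranded (no codas are permitted; onsets are limited to one consonant).
Deleting the stranded consonants removes /ʒ/, /ð/.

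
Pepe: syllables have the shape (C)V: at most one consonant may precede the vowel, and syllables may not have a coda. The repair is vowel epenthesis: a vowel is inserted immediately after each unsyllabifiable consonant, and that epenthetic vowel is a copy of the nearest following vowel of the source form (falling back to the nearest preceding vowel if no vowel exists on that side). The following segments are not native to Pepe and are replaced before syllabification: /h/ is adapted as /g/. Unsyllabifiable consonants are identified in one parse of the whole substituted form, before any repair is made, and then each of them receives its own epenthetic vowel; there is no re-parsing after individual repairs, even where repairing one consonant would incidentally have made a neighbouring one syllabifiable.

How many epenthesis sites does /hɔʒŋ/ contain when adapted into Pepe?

2

After substitution the input is /gɔʒŋ/.
The unsyllabifiable consonants are /ʒ/, /ŋ/; each receives one epenthetic vowel.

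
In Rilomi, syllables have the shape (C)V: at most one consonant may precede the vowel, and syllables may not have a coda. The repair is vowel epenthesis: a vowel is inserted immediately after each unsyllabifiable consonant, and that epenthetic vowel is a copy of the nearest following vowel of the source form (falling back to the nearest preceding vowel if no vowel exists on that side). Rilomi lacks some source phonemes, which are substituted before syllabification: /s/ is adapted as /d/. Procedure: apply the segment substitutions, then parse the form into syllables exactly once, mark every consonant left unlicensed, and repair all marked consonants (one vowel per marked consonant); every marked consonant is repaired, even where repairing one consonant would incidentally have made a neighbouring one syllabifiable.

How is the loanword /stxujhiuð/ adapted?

Substitution: /s/ → /d/, giving /dtxujhiuð/.
The consonants /d/, /t/, /j/, /ð/ cannot be parsed into a legal (C)V syllable (no codas are permitted; onsets are limited to one consonant).
Inserting the epenthetic vowel yields /d/ → /du/, /t/ → /tu/, /j/ → /ji/, /ð/ → /ðu/.

dutuxujihiuðu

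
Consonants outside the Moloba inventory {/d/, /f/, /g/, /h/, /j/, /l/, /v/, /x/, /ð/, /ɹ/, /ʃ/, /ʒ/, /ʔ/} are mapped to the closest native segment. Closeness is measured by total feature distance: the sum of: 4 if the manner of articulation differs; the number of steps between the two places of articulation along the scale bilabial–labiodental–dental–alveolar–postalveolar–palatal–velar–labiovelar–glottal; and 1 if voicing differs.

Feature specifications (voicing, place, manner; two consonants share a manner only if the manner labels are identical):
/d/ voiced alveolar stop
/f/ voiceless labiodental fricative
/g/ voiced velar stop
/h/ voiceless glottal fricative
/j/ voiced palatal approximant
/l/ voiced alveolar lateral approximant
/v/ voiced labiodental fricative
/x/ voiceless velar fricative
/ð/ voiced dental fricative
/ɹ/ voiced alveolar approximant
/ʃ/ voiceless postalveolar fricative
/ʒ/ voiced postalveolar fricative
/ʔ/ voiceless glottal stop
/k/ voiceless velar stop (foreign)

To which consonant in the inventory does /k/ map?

/g/ is closest: same manner (stop), place distance 0 (velar→velar), voicing differs (+1); total 1. Next closest is /ʔ/ at distance 2.

g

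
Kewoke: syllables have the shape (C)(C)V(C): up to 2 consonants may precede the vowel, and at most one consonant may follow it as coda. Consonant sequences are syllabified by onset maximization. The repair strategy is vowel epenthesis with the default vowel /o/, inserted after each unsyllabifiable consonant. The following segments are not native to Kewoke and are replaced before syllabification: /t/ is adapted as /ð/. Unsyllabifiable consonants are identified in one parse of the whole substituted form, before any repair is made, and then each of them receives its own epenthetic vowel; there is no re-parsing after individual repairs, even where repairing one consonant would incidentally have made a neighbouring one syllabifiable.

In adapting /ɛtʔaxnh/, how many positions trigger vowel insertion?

2

After substitution the input is /ɛðʔaxnh/.
The unsyllabifiable consonants are /n/, /h/; each receives one epenthetic vowel.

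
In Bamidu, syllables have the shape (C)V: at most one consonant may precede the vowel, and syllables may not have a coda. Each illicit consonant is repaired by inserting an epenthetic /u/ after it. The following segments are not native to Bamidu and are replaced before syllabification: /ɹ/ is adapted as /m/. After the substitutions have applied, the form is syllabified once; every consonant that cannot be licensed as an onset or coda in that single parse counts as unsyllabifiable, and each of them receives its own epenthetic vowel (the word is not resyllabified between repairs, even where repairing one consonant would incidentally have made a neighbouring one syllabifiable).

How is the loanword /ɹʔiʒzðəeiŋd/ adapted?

muʔiʒuzuðəeiŋudu

Substitution: /ɹ/ → /m/, giving /mʔiʒzðəeiŋd/.
Under (C)V, the unsyllabifiable consonants are /m/, /ʒ/, /z/, /ŋ/, /d/ (no codas are permitted; onsets are limited to one consonant).
Each unlicensed consonant becomes the onset of a new syllable: /m/ → /mu/, /ʒ/ → /ʒu/, /z/ → /zu/, /ŋ/ → /ŋu/, /d/ → /du/.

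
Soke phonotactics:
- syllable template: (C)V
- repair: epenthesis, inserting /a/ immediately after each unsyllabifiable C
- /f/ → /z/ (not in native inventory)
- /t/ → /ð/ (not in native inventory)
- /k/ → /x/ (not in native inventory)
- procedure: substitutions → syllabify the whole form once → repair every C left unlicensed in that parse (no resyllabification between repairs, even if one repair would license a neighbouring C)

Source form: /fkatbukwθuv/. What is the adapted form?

Substitution: /f/ → /z/, /k/ → /x/, /t/ → /ð/, giving /zxaðbuxwθuv/.
Under (C)V, the unsyllabifiable consonants are /z/, /ð/, /x/, /w/, /v/ (no codas are permitted; onsets are limited to one consonant).
Epenthesis after each stranded consonant: /z/ → /za/, /ð/ → /ða/, /x/ → /xa/, /w/ → /wa/, /v/ → /va/.

zaxaðabuxawaθuva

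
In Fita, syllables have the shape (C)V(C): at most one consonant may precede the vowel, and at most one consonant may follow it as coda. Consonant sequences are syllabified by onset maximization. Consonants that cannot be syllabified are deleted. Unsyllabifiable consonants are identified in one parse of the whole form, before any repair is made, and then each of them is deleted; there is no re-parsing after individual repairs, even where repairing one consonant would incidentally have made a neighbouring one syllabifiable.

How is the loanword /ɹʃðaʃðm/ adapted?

Syllabifying with onset maximization leaves /ɹ/, /ʃ/, /ð/, /m/ stranded (at most one coda consonant is licensed; onsets are limited to one consonant).
Deleting the stranded consonants removes /ɹ/, /ʃ/, /ð/, /m/.

ðaʃ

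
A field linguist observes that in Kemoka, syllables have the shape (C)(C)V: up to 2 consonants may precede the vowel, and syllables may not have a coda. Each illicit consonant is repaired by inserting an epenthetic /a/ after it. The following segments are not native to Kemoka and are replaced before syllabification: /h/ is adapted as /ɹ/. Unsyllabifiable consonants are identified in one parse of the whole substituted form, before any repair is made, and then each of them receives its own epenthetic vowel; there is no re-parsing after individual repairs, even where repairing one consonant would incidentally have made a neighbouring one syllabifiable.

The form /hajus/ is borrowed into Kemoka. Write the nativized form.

ɹajusa

Substitution: /h/ → /ɹ/, giving /ɹajus/.
The consonants /s/ cannot be parsed into a legal (C)(C)V syllable (no codas are permitted; onsets may contain at most 2 consonants).
Inserting the epenthetic vowel yields /s/ → /sa/.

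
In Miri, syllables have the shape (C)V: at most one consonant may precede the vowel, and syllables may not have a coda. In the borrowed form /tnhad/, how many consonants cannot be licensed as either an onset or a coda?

3

The consonants /t/, /n/, /d/ cannot be parsed into a legal (C)V syllable (no codas are permitted; onsets are limited to one consonant).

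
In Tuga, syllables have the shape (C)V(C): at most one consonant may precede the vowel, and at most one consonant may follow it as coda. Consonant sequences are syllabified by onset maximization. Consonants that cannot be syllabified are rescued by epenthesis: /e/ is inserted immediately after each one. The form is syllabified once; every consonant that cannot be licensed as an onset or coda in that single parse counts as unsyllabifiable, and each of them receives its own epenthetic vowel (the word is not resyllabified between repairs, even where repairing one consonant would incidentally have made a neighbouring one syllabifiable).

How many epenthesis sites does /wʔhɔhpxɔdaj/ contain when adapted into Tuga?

3

The unsyllabifiable consonants are /w/, /ʔ/, /p/; each receives one epenthetic vowel.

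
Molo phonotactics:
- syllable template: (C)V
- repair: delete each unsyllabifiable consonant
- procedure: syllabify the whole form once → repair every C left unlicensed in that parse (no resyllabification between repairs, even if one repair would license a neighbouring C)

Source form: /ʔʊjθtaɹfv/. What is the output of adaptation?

Syllabifying with onset maximization leaves /j/, /θ/, /ɹ/, /f/, /v/ stranded (no codas are permitted; onsets are limited to one consonant).
Each unlicensed consonant is deleted: /j/, /θ/, /ɹ/, /f/, /v/.

ʔʊta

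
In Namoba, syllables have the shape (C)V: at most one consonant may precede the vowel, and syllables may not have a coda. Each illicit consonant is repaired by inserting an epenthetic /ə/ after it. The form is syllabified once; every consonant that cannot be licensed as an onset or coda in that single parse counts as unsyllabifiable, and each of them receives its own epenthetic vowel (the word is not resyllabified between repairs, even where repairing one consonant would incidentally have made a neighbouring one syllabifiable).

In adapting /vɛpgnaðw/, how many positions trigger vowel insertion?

4

The unsyllabifiable consonants are /p/, /g/, /ð/, /w/; each receives one epenthetic vowel.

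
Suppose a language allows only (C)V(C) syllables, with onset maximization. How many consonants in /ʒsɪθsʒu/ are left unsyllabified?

2

Syllabifying with onset maximization leaves /ʒ/, /s/ stranded (at most one coda consonant is licensed; onsets are limited to one consonant).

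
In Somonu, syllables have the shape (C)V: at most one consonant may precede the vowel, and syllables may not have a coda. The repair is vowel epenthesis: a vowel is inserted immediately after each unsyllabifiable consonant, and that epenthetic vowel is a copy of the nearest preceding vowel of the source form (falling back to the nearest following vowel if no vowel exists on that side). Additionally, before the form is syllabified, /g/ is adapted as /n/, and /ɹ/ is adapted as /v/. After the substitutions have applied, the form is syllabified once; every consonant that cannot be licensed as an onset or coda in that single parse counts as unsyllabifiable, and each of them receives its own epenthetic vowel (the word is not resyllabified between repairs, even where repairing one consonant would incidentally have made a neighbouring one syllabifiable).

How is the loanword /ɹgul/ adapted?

vunulu

Substitution: /ɹ/ → /v/, /g/ → /n/, giving /vnul/.
The consonants /v/, /l/ cannot be parsed into a legal (C)V syllable (no codas are permitted; onsets are limited to one consonant).
Inserting the epenthetic vowel yields /v/ → /vu/, /l/ → /lu/.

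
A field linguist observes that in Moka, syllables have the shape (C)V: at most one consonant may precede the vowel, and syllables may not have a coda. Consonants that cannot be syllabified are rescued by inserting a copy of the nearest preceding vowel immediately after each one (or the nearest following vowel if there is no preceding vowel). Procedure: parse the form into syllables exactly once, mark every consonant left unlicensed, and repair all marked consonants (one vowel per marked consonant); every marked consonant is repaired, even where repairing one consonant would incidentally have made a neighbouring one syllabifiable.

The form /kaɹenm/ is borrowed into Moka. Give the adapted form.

kaɹeneme

Syllabifying with onset maximization leaves /n/, /m/ stranded (no codas are permitted; onsets are limited to one consonant).
Epenthesis after each stranded consonant: /n/ → /ne/, /m/ → /me/.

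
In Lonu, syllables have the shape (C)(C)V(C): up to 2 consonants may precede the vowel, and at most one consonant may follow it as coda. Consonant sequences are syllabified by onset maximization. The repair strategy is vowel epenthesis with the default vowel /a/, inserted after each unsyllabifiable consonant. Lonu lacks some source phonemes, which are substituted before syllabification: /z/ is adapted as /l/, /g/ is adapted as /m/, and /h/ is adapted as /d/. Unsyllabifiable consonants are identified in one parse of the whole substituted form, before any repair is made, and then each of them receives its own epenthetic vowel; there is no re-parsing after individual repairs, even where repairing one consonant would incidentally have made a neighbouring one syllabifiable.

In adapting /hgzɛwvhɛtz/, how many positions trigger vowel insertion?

After substitution the input is /dmlɛwvdɛtl/.
The unsyllabifiable consonants are /d/, /l/; each receives one epenthetic vowel.

2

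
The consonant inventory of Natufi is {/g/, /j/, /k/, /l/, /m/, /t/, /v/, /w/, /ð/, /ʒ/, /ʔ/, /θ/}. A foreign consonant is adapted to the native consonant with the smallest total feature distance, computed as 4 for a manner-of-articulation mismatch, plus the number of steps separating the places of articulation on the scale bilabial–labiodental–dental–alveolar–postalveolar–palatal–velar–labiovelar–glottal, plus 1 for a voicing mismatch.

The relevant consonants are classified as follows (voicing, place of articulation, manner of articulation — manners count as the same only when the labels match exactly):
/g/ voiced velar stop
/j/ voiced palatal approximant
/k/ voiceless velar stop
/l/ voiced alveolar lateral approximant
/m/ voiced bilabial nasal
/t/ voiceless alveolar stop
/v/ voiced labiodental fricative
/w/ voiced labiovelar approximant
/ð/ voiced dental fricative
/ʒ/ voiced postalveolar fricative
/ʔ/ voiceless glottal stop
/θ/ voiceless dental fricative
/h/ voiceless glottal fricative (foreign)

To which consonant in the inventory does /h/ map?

/ʔ/ is closest: manner differs (fricative→stop, +4), place distance 0 (glottal→glottal), same voicing; total 4. Next closest is /ʒ/ at distance 5.

ʔ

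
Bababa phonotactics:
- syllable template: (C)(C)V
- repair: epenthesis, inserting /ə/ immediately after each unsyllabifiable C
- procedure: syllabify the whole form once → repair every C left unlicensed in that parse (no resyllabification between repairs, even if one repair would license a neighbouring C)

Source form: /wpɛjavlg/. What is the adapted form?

The consonants /v/, /l/, /g/ cannot be parsed into a legal (C)(C)V syllable (no codas are permitted; onsets may contain at most 2 consonants).
Each unlicensed consonant becomes the onset of a new syllable: /v/ → /və/, /l/ → /lə/, /g/ → /gə/.

wpɛjavələgə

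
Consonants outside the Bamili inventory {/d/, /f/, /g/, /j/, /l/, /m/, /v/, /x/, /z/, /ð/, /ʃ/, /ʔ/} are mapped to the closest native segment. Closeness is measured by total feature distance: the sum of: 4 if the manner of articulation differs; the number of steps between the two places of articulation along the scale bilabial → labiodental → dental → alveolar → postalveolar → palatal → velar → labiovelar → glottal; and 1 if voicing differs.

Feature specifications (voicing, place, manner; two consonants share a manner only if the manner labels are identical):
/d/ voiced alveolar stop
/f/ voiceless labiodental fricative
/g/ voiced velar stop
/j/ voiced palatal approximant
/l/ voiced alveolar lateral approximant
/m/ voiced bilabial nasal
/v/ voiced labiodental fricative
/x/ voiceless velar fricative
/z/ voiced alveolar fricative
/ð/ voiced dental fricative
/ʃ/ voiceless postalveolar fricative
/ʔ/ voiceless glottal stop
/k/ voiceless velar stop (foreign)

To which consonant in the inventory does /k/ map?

/g/ is closest: same manner (stop), place distance 0 (velar→velar), voicing differs (+1); total 1. Next closest is /ʔ/ at distance 2.

g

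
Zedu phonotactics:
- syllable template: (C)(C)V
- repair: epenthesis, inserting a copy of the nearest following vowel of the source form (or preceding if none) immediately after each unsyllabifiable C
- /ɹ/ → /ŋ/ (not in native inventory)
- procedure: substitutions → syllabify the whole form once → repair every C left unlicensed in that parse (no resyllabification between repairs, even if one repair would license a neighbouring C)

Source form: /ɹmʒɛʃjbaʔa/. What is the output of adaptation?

Substitution: /ɹ/ → /ŋ/, giving /ŋmʒɛʃjbaʔa/.
Syllabifying with onset maximization leaves /ŋ/, /ʃ/ stranded (no codas are permitted; onsets may contain at most 2 consonants).
Inserting the epenthetic vowel yields /ŋ/ → /ŋɛ/, /ʃ/ → /ʃa/.

ŋɛmʒɛʃajbaʔa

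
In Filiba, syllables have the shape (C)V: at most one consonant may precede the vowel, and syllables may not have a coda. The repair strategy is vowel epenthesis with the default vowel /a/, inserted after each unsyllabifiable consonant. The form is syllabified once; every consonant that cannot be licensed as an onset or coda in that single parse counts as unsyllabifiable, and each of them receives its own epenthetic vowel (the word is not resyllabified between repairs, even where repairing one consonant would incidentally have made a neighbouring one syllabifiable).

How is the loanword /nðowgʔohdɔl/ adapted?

naðowagaʔohadɔla

Under (C)V, the unsyllabifiable consonants are /n/, /w/, /g/, /h/, /l/ (no codas are permitted; onsets are limited to one consonant).
Inserting the epenthetic vowel yields /n/ → /na/, /w/ → /wa/, /g/ → /ga/, /h/ → /ha/, /l/ → /la/.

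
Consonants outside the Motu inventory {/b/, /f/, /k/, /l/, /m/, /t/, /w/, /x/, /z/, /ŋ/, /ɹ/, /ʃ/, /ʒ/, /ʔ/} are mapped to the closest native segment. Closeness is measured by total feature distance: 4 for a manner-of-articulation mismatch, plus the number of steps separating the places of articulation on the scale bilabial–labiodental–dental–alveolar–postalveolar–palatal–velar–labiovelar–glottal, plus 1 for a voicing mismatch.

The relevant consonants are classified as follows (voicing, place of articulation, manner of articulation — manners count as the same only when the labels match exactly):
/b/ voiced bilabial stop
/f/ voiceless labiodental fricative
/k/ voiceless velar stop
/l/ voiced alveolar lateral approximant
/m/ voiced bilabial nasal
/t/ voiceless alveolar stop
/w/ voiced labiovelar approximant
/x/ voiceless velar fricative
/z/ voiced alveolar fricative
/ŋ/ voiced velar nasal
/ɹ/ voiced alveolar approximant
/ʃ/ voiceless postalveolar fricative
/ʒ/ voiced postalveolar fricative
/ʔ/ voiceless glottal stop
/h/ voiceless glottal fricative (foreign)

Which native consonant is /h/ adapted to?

/x/ is closest: same manner (fricative), place distance 2 (glottal→velar), same voicing; total 2. Next closest is /ʃ/ at distance 4.

x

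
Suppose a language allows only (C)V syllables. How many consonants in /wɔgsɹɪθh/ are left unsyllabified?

The consonants /g/, /s/, /θ/, /h/ cannot be parsed into a legal (C)V syllable (no codas are permitted; onsets are limited to one consonant).

4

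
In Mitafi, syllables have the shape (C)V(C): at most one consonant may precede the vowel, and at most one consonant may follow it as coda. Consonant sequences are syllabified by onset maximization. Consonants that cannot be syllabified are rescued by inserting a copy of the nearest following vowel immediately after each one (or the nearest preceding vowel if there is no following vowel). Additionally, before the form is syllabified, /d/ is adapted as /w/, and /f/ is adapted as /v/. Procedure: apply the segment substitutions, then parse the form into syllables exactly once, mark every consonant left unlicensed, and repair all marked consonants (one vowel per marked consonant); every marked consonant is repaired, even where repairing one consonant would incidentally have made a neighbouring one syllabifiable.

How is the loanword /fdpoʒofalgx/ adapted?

vowopoʒovalgaxa

Substitution: /f/ → /v/, /d/ → /w/, giving /vwpoʒovalgx/.
The consonants /v/, /w/, /g/, /x/ cannot be parsed into a legal (C)V(C) syllable (at most one coda consonant is licensed; onsets are limited to one consonant).
Inserting the epenthetic vowel yields /v/ → /vo/, /w/ → /wo/, /g/ → /ga/, /x/ → /xa/.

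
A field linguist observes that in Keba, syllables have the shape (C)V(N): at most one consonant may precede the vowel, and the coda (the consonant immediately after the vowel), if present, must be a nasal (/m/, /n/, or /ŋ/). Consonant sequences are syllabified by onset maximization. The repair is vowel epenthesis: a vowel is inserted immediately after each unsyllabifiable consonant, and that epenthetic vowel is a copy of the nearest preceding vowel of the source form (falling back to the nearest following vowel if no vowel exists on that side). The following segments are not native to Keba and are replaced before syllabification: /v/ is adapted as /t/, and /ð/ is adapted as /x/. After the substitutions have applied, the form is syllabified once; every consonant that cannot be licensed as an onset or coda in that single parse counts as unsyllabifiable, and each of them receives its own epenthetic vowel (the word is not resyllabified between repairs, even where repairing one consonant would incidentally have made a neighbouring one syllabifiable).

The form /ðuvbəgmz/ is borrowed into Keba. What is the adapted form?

xutubəgəməzə

Substitution: /ð/ → /x/, /v/ → /t/, giving /xutbəgmz/.
Syllabifying with onset maximization leaves /t/, /g/, /m/, /z/ stranded (only a nasal (/m/, /n/, or /ŋ/) is licensed in coda position; onsets are limited to one consonant).
Inserting the epenthetic vowel yields /t/ → /tu/, /g/ → /gə/, /m/ → /mə/, /z/ → /zə/.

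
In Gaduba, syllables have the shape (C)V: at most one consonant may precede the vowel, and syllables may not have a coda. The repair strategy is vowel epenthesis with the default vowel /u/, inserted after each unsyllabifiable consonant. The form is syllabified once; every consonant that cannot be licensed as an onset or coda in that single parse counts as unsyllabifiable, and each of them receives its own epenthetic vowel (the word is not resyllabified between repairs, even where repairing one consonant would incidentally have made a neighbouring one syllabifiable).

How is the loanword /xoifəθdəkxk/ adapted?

Syllabifying with onset maximization leaves /θ/, /k/, /x/, /k/ stranded (no codas are permitted; onsets are limited to one consonant).
Epenthesis after each stranded consonant: /θ/ → /θu/, /k/ → /ku/, /x/ → /xu/, /k/ → /ku/.

xoifəθudəkuxuku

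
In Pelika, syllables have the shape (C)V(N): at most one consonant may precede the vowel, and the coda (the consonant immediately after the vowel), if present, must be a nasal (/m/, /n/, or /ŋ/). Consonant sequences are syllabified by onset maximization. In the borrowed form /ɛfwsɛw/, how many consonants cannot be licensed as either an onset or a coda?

The consonants /f/, /w/, /w/ cannot be parsed into a legal (C)V(N) syllable (only a nasal (/m/, /n/, or /ŋ/) is licensed in coda position; onsets are limited to one consonant).

3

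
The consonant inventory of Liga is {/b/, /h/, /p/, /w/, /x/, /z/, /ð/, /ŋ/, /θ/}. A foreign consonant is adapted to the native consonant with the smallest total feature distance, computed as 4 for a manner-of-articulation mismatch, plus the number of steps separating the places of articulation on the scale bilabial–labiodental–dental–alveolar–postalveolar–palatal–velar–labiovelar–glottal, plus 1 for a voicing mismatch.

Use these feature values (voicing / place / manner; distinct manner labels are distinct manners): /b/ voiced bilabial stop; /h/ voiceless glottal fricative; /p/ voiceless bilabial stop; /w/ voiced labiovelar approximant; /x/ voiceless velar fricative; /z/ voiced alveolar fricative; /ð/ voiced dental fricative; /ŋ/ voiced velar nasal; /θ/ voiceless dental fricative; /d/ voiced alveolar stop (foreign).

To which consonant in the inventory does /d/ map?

b

/b/ is closest: same manner (stop), place distance 3 (alveolar→bilabial), same voicing; total 3. Next closest is /p/ at distance 4.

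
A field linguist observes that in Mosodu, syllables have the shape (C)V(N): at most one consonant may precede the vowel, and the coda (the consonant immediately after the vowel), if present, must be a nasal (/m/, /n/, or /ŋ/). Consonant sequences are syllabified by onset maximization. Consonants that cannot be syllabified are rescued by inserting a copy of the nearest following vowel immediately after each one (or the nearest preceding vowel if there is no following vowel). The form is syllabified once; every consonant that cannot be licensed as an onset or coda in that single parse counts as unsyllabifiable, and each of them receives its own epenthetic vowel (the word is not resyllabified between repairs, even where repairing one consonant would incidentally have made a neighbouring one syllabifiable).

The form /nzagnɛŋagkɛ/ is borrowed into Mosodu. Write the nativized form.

nazagɛnɛŋagɛkɛ

The consonants /n/, /g/, /g/ cannot be parsed into a legal (C)V(N) syllable (only a nasal (/m/, /n/, or /ŋ/) is licensed in coda position; onsets are limited to one consonant).
Each unlicensed consonant becomes the onset of a new syllable: /n/ → /na/, /g/ → /gɛ/, /g/ → /gɛ/.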